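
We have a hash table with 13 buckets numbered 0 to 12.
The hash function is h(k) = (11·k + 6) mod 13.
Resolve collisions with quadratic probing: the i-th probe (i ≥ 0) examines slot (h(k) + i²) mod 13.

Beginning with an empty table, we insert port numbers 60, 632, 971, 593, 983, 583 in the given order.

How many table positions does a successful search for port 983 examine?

Insert 60: h=3, slot 3 empty → index 3.
Insert 632: h=3, slot 3 occupied → index 4.
Insert 971: h=1, slot 1 empty → index 1.
Insert 593: h=3, slots 3,4 occupied → index 7.
Insert 983: h=3, slots 3,4,7 occupied → index 12.
Insert 583: h=10, slot 10 empty → index 10.
Table: [., 971, ., 60, 632, ., ., 593, ., ., 583, ., 983]
Lookup 983: h=3, probe 3,4,7,12 → found at 12.

4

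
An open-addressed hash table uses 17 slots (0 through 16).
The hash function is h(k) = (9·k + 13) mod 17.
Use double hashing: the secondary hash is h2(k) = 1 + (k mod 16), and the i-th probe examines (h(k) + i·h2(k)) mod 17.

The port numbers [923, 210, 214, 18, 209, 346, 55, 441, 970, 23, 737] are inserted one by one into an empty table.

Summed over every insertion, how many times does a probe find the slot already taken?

17

Insert 923: h=7, slot 7 empty -> index 7.
Insert 210: h=16, slot 16 empty -> index 16.
Insert 214: h=1, slot 1 empty -> index 1.
Insert 18: h=5, slot 5 empty -> index 5.
Insert 209: h=7, h2=2, slot 7 occupied -> index 9.
Insert 346: h=16, h2=11, slot 16 occupied -> index 10.
Insert 55: h=15, slot 15 empty -> index 15.
Insert 441: h=4, slot 4 empty -> index 4.
Insert 970: h=5, h2=11, slots 5,16,10,4,15,9 occupied -> index 3.
Insert 23: h=16, h2=8, slots 16,7,15 occupied -> index 6.
Insert 737: h=16, h2=2, slots 16,1,3,5,7,9 occupied -> index 11.
Table: [-, 214, -, 970, 441, 18, 23, 923, -, 209, 346, 737, -, -, -, 55, 210]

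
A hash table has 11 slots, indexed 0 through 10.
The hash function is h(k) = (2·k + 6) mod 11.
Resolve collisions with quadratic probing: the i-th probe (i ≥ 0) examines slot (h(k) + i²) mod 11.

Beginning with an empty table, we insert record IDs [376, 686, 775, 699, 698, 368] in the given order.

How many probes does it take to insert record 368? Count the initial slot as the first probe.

3

376: h=10 => slot 10
686: h=3 => slot 3
775: h=5 => slot 5
699: h=7 => slot 7
698: h=5, probe 5,6 => slot 6
368: h=5, probe 5,6,9 => slot 9
Table: [-, -, -, 686, -, 775, 698, 699, -, 368, 376]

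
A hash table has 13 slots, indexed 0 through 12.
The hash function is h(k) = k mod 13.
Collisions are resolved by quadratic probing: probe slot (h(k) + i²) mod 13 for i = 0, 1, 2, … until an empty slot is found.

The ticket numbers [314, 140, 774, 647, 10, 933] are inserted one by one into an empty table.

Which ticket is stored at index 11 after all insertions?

314 hashes to 2; slot 2 is free → place at 2.
140 hashes to 10; slot 10 is free → place at 10.
774 hashes to 7; slot 7 is free → place at 7.
647 hashes to 10; 10 taken → place at 11.
10 hashes to 10; 10,11 taken → place at 1.
933 hashes to 10; 10,11,1 taken → place at 6.
Table: [∅, 10, 314, ∅, ∅, ∅, 933, 774, ∅, ∅, 140, 647, ∅]

647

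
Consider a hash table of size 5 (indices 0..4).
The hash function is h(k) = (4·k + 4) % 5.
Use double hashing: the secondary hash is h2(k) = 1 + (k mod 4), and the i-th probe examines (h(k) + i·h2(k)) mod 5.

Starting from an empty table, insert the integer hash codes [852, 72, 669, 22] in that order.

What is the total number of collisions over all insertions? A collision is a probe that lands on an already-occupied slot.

852: h=2 => slot 2
72: h=2, h2=1, probe 2,3 => slot 3
669: h=0 => slot 0
22: h=2, h2=3, probe 2,0,3,1 => slot 1
Table: [669, 22, 852, 72, _]

4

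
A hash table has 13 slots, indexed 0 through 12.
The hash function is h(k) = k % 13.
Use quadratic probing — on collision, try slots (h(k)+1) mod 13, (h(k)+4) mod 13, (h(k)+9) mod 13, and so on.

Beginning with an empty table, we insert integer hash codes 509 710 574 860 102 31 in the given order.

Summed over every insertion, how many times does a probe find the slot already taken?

509 hashes to 2; slot 2 is free -> place at 2.
710 hashes to 8; slot 8 is free -> place at 8.
574 hashes to 2; 2 taken -> place at 3.
860 hashes to 2; 2,3 taken -> place at 6.
102 hashes to 11; slot 11 is free -> place at 11.
31 hashes to 5; slot 5 is free -> place at 5.
Table: [., ., 509, 574, ., 31, 860, ., 710, ., ., 102, .]

3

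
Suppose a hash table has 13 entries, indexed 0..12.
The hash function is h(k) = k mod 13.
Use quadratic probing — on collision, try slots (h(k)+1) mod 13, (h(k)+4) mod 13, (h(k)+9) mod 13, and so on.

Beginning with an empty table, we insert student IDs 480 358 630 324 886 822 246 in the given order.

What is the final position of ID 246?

480: h=12 -> slot 12
358: h=7 -> slot 7
630: h=6 -> slot 6
324: h=12, probe 12,0 -> slot 0
886: h=2 -> slot 2
822: h=3 -> slot 3
246: h=12, probe 12,0,3,8 -> slot 8
Table: [324, ., 886, 822, ., ., 630, 358, 246, ., ., ., 480]

8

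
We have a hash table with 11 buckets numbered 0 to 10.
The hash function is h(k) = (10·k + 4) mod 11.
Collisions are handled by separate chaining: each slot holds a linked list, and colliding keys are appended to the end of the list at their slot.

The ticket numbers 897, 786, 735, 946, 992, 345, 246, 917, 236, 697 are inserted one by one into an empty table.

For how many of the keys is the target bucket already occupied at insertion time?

Insert 897: h=9, bucket 9 empty → new chain.
Insert 786: h=10, bucket 10 empty → new chain.
Insert 735: h=6, bucket 6 empty → new chain.
Insert 946: h=4, bucket 4 empty → new chain.
Insert 992: h=2, bucket 2 empty → new chain.
Insert 345: h=0, bucket 0 empty → new chain.
Insert 246: h=0, bucket 0 nonempty → append to chain.
Insert 917: h=0, bucket 0 nonempty → append to chain.
Insert 236: h=10, bucket 10 nonempty → append to chain.
Insert 697: h=0, bucket 0 nonempty → append to chain.
Final buckets:
0: 345 -> 246 -> 917 -> 697
1: _
2: 992
3: _
4: 946
5: _
6: 735
7: _
8: _
9: 897
10: 786 -> 236

4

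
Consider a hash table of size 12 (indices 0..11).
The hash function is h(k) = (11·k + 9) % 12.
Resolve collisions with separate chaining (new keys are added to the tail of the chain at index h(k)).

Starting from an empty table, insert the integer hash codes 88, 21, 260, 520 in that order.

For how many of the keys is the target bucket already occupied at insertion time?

1

88 → bucket 5
21 → bucket 0
260 → bucket 1
520 → bucket 5 (collision)
Final buckets:
0: 21
1: 260
2: -
3: -
4: -
5: 88 -> 520
6: -
7: -
8: -
9: -
10: -
11: -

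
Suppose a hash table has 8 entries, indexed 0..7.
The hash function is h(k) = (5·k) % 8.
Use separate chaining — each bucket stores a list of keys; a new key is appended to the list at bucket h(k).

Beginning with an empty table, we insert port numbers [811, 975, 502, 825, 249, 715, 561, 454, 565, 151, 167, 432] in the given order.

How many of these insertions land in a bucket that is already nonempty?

Insert 811: h=7, bucket 7 empty → new chain.
Insert 975: h=3, bucket 3 empty → new chain.
Insert 502: h=6, bucket 6 empty → new chain.
Insert 825: h=5, bucket 5 empty → new chain.
Insert 249: h=5, bucket 5 nonempty → append to chain.
Insert 715: h=7, bucket 7 nonempty → append to chain.
Insert 561: h=5, bucket 5 nonempty → append to chain.
Insert 454: h=6, bucket 6 nonempty → append to chain.
Insert 565: h=1, bucket 1 empty → new chain.
Insert 151: h=3, bucket 3 nonempty → append to chain.
Insert 167: h=3, bucket 3 nonempty → append to chain.
Insert 432: h=0, bucket 0 empty → new chain.
Final buckets:
0: 432
1: 565
2: —
3: 975 -> 151 -> 167
4: —
5: 825 -> 249 -> 561
6: 502 -> 454
7: 811 -> 715

6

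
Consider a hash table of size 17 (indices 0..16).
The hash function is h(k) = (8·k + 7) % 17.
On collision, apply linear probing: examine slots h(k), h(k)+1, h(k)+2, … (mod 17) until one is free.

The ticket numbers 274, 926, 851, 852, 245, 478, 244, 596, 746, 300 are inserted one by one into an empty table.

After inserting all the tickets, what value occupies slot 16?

596

274: h=6 -> slot 6
926: h=3 -> slot 3
851: h=15 -> slot 15
852: h=6, probe 6,7 -> slot 7
245: h=12 -> slot 12
478: h=6, probe 6,7,8 -> slot 8
244: h=4 -> slot 4
596: h=15, probe 15,16 -> slot 16
746: h=8, probe 8,9 -> slot 9
300: h=10 -> slot 10
Table: [—, —, —, 926, 244, —, 274, 852, 478, 746, 300, —, 245, —, —, 851, 596]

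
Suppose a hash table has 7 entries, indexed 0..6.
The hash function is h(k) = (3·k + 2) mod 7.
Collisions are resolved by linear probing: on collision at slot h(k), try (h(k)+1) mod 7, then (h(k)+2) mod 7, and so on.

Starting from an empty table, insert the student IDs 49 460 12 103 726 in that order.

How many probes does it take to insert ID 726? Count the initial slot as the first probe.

Insert 49: h=2, slot 2 empty => index 2.
Insert 460: h=3, slot 3 empty => index 3.
Insert 12: h=3, slot 3 occupied => index 4.
Insert 103: h=3, slots 3,4 occupied => index 5.
Insert 726: h=3, slots 3,4,5 occupied => index 6.
Table: [_, _, 49, 460, 12, 103, 726]

4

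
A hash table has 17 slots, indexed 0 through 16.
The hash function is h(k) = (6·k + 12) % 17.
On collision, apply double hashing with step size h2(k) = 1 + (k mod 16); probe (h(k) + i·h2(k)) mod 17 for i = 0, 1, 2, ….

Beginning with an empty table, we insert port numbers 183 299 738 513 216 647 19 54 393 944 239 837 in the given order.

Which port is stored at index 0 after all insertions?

393

183 hashes to 5; slot 5 is free → place at 5.
299 hashes to 4; slot 4 is free → place at 4.
738 hashes to 3; slot 3 is free → place at 3.
513 hashes to 13; slot 13 is free → place at 13.
216 hashes to 16; slot 16 is free → place at 16.
647 hashes to 1; slot 1 is free → place at 1.
19 hashes to 7; slot 7 is free → place at 7.
54 hashes to 13, h2=7; 13,3 taken → place at 10.
393 hashes to 7, h2=10; 7 taken → place at 0.
944 hashes to 15; slot 15 is free → place at 15.
239 hashes to 1, h2=16; 1,0,16,15 taken → place at 14.
837 hashes to 2; slot 2 is free → place at 2.
Table: [393, 647, 837, 738, 299, 183, ., 19, ., ., 54, ., ., 513, 239, 944, 216]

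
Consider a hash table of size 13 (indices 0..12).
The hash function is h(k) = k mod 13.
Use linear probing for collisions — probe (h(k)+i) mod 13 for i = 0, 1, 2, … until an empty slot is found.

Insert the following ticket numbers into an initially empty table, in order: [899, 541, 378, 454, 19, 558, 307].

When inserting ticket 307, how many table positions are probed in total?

2

899 hashes to 2; slot 2 is free -> place at 2.
541 hashes to 8; slot 8 is free -> place at 8.
378 hashes to 1; slot 1 is free -> place at 1.
454 hashes to 12; slot 12 is free -> place at 12.
19 hashes to 6; slot 6 is free -> place at 6.
558 hashes to 12; 12 taken -> place at 0.
307 hashes to 8; 8 taken -> place at 9.
Table: [558, 378, 899, -, -, -, 19, -, 541, 307, -, -, 454]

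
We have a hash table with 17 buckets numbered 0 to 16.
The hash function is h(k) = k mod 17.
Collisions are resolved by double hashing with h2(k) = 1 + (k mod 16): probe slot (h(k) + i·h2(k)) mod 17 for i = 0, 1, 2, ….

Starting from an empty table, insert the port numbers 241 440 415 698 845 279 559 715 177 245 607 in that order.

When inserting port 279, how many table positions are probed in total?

3

241 hashes to 3; slot 3 is free -> place at 3.
440 hashes to 15; slot 15 is free -> place at 15.
415 hashes to 7; slot 7 is free -> place at 7.
698 hashes to 1; slot 1 is free -> place at 1.
845 hashes to 12; slot 12 is free -> place at 12.
279 hashes to 7, h2=8; 7,15 taken -> place at 6.
559 hashes to 15, h2=16; 15 taken -> place at 14.
715 hashes to 1, h2=12; 1 taken -> place at 13.
177 hashes to 7, h2=2; 7 taken -> place at 9.
245 hashes to 7, h2=6; 7,13 taken -> place at 2.
607 hashes to 12, h2=16; 12 taken -> place at 11.
Table: [_, 698, 245, 241, _, _, 279, 415, _, 177, _, 607, 845, 715, 559, 440, _]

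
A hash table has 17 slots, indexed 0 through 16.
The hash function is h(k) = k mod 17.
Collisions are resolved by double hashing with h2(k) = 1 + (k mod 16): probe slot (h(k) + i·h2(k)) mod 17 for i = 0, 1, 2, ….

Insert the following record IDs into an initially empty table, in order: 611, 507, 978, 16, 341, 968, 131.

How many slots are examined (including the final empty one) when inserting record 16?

2

Insert 611: h=16, slot 16 empty → index 16.
Insert 507: h=14, slot 14 empty → index 14.
Insert 978: h=9, slot 9 empty → index 9.
Insert 16: h=16, h2=1, slot 16 occupied → index 0.
Insert 341: h=1, slot 1 empty → index 1.
Insert 968: h=16, h2=9, slot 16 occupied → index 8.
Insert 131: h=12, slot 12 empty → index 12.
Table: [16, 341, -, -, -, -, -, -, 968, 978, -, -, 131, -, 507, -, 611]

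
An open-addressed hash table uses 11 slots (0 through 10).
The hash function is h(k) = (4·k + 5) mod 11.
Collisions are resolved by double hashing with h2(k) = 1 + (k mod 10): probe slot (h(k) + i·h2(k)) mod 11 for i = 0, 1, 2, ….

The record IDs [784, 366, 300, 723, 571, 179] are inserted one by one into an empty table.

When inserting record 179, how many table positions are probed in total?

2

Insert 784: h=6, slot 6 empty → index 6.
Insert 366: h=6, h2=7, slot 6 occupied → index 2.
Insert 300: h=6, h2=1, slot 6 occupied → index 7.
Insert 723: h=4, slot 4 empty → index 4.
Insert 571: h=1, slot 1 empty → index 1.
Insert 179: h=6, h2=10, slot 6 occupied → index 5.
Table: [-, 571, 366, -, 723, 179, 784, 300, -, -, -]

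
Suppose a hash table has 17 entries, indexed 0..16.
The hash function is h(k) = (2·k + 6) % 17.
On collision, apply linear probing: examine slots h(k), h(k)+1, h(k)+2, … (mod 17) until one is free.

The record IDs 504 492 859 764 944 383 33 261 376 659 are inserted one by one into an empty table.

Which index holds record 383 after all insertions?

9

Insert 504: h=11, slot 11 empty => index 11.
Insert 492: h=4, slot 4 empty => index 4.
Insert 859: h=7, slot 7 empty => index 7.
Insert 764: h=4, slot 4 occupied => index 5.
Insert 944: h=7, slot 7 occupied => index 8.
Insert 383: h=7, slots 7,8 occupied => index 9.
Insert 33: h=4, slots 4,5 occupied => index 6.
Insert 261: h=1, slot 1 empty => index 1.
Insert 376: h=10, slot 10 empty => index 10.
Insert 659: h=15, slot 15 empty => index 15.
Table: [_, 261, _, _, 492, 764, 33, 859, 944, 383, 376, 504, _, _, _, 659, _]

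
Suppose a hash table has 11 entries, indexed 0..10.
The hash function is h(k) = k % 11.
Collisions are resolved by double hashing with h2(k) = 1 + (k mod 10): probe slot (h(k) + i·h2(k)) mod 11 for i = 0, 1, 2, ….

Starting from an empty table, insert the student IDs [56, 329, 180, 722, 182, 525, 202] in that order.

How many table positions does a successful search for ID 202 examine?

Insert 56: h=1, slot 1 empty => index 1.
Insert 329: h=10, slot 10 empty => index 10.
Insert 180: h=4, slot 4 empty => index 4.
Insert 722: h=7, slot 7 empty => index 7.
Insert 182: h=6, slot 6 empty => index 6.
Insert 525: h=8, slot 8 empty => index 8.
Insert 202: h=4, h2=3, slots 4,7,10 occupied => index 2.
Table: [∅, 56, 202, ∅, 180, ∅, 182, 722, 525, ∅, 329]
Lookup 202: h=4, h2=3, probe 4,7,10,2 → found at 2.

4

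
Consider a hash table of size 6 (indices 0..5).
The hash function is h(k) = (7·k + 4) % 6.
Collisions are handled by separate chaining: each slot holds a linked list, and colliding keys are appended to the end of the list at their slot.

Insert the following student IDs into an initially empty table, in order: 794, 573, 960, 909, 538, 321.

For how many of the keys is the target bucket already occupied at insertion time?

794 -> bucket 0
573 -> bucket 1
960 -> bucket 4
909 -> bucket 1 (collision)
538 -> bucket 2
321 -> bucket 1 (collision)
Final buckets:
0: 794
1: 573 -> 909 -> 321
2: 538
3: .
4: 960
5: .

2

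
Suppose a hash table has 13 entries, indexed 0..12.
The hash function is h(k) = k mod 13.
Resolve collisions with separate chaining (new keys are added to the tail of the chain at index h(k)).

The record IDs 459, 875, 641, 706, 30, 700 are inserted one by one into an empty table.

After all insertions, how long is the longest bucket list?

459 → bucket 4
875 → bucket 4 (collision)
641 → bucket 4 (collision)
706 → bucket 4 (collision)
30 → bucket 4 (collision)
700 → bucket 11
Final buckets:
0: .
1: .
2: .
3: .
4: 459 -> 875 -> 641 -> 706 -> 30
5: .
6: .
7: .
8: .
9: .
10: .
11: 700
12: .

5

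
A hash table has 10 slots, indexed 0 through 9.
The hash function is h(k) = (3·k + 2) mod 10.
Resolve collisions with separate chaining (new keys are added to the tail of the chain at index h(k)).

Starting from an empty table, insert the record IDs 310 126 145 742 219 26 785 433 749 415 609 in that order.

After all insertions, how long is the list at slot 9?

Insert 310: h=2, bucket 2 empty -> new chain.
Insert 126: h=0, bucket 0 empty -> new chain.
Insert 145: h=7, bucket 7 empty -> new chain.
Insert 742: h=8, bucket 8 empty -> new chain.
Insert 219: h=9, bucket 9 empty -> new chain.
Insert 26: h=0, bucket 0 nonempty -> append to chain.
Insert 785: h=7, bucket 7 nonempty -> append to chain.
Insert 433: h=1, bucket 1 empty -> new chain.
Insert 749: h=9, bucket 9 nonempty -> append to chain.
Insert 415: h=7, bucket 7 nonempty -> append to chain.
Insert 609: h=9, bucket 9 nonempty -> append to chain.
Final buckets:
0: 126 -> 26
1: 433
2: 310
3: —
4: —
5: —
6: —
7: 145 -> 785 -> 415
8: 742
9: 219 -> 749 -> 609

3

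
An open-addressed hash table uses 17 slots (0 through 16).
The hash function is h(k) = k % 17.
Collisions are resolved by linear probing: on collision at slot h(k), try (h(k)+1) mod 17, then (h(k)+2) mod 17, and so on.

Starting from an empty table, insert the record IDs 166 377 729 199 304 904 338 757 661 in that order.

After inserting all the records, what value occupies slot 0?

Insert 166: h=13, slot 13 empty => index 13.
Insert 377: h=3, slot 3 empty => index 3.
Insert 729: h=15, slot 15 empty => index 15.
Insert 199: h=12, slot 12 empty => index 12.
Insert 304: h=15, slot 15 occupied => index 16.
Insert 904: h=3, slot 3 occupied => index 4.
Insert 338: h=15, slots 15,16 occupied => index 0.
Insert 757: h=9, slot 9 empty => index 9.
Insert 661: h=15, slots 15,16,0 occupied => index 1.
Table: [338, 661, ., 377, 904, ., ., ., ., 757, ., ., 199, 166, ., 729, 304]

338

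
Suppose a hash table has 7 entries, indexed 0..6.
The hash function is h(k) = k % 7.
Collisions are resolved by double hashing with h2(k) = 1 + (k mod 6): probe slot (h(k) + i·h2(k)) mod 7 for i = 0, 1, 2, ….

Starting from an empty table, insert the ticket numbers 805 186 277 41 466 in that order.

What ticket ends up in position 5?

41

Insert 805: h=0, slot 0 empty => index 0.
Insert 186: h=4, slot 4 empty => index 4.
Insert 277: h=4, h2=2, slot 4 occupied => index 6.
Insert 41: h=6, h2=6, slot 6 occupied => index 5.
Insert 466: h=4, h2=5, slot 4 occupied => index 2.
Table: [805, ∅, 466, ∅, 186, 41, 277]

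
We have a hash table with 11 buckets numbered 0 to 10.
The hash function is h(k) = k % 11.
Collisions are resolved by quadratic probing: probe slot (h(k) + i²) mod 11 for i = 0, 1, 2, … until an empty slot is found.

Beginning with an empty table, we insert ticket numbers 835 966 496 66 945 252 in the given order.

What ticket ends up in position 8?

Insert 835: h=10, slot 10 empty -> index 10.
Insert 966: h=9, slot 9 empty -> index 9.
Insert 496: h=1, slot 1 empty -> index 1.
Insert 66: h=0, slot 0 empty -> index 0.
Insert 945: h=10, slots 10,0 occupied -> index 3.
Insert 252: h=10, slots 10,0,3 occupied -> index 8.
Table: [66, 496, ∅, 945, ∅, ∅, ∅, ∅, 252, 966, 835]

252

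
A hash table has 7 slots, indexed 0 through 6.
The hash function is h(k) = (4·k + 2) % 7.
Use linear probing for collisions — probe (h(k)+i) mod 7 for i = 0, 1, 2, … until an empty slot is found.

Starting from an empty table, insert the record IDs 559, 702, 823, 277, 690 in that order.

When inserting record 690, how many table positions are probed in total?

559 hashes to 5; slot 5 is free -> place at 5.
702 hashes to 3; slot 3 is free -> place at 3.
823 hashes to 4; slot 4 is free -> place at 4.
277 hashes to 4; 4,5 taken -> place at 6.
690 hashes to 4; 4,5,6 taken -> place at 0.
Table: [690, ∅, ∅, 702, 823, 559, 277]

4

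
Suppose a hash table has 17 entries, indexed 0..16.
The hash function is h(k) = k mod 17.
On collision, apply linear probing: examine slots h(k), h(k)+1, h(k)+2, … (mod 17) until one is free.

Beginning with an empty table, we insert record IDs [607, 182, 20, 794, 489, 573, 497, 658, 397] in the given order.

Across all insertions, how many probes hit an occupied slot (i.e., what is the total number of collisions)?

Insert 607: h=12, slot 12 empty -> index 12.
Insert 182: h=12, slot 12 occupied -> index 13.
Insert 20: h=3, slot 3 empty -> index 3.
Insert 794: h=12, slots 12,13 occupied -> index 14.
Insert 489: h=13, slots 13,14 occupied -> index 15.
Insert 573: h=12, slots 12,13,14,15 occupied -> index 16.
Insert 497: h=4, slot 4 empty -> index 4.
Insert 658: h=12, slots 12,13,14,15,16 occupied -> index 0.
Insert 397: h=6, slot 6 empty -> index 6.
Table: [658, _, _, 20, 497, _, 397, _, _, _, _, _, 607, 182, 794, 489, 573]

14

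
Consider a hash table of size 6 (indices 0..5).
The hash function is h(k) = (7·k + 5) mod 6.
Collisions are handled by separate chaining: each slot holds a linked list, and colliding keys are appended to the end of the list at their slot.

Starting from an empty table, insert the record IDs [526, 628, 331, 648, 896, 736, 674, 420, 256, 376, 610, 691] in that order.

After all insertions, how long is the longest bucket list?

526 -> bucket 3
628 -> bucket 3 (collision)
331 -> bucket 0
648 -> bucket 5
896 -> bucket 1
736 -> bucket 3 (collision)
674 -> bucket 1 (collision)
420 -> bucket 5 (collision)
256 -> bucket 3 (collision)
376 -> bucket 3 (collision)
610 -> bucket 3 (collision)
691 -> bucket 0 (collision)
Final buckets:
0: 331 -> 691
1: 896 -> 674
2: -
3: 526 -> 628 -> 736 -> 256 -> 376 -> 610
4: -
5: 648 -> 420

6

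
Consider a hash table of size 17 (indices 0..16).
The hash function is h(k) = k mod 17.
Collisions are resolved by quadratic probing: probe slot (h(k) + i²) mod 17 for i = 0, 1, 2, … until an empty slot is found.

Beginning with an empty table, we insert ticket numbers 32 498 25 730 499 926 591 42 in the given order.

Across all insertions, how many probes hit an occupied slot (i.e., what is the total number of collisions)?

32 hashes to 15; slot 15 is free → place at 15.
498 hashes to 5; slot 5 is free → place at 5.
25 hashes to 8; slot 8 is free → place at 8.
730 hashes to 16; slot 16 is free → place at 16.
499 hashes to 6; slot 6 is free → place at 6.
926 hashes to 8; 8 taken → place at 9.
591 hashes to 13; slot 13 is free → place at 13.
42 hashes to 8; 8,9 taken → place at 12.
Table: [-, -, -, -, -, 498, 499, -, 25, 926, -, -, 42, 591, -, 32, 730]

3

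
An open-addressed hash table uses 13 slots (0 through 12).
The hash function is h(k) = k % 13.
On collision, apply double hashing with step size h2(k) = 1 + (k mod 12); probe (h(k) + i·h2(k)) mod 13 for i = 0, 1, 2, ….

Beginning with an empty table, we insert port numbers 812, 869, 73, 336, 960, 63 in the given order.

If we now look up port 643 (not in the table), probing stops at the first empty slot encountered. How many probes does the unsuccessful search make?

2

812 hashes to 6; slot 6 is free → place at 6.
869 hashes to 11; slot 11 is free → place at 11.
73 hashes to 8; slot 8 is free → place at 8.
336 hashes to 11, h2=1; 11 taken → place at 12.
960 hashes to 11, h2=1; 11,12 taken → place at 0.
63 hashes to 11, h2=4; 11 taken → place at 2.
Table: [960, ∅, 63, ∅, ∅, ∅, 812, ∅, 73, ∅, ∅, 869, 336]
Lookup 643: h=6, h2=8, probe 6,1 → slot 1 empty, not found.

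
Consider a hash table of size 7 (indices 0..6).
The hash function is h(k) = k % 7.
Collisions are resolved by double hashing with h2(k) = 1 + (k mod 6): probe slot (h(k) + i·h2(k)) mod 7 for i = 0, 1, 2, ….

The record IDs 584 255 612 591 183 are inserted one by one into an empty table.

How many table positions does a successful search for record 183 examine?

2

584 hashes to 3; slot 3 is free -> place at 3.
255 hashes to 3, h2=4; 3 taken -> place at 0.
612 hashes to 3, h2=1; 3 taken -> place at 4.
591 hashes to 3, h2=4; 3,0,4 taken -> place at 1.
183 hashes to 1, h2=4; 1 taken -> place at 5.
Table: [255, 591, -, 584, 612, 183, -]
Lookup 183: h=1, h2=4, probe 1,5 → found at 5.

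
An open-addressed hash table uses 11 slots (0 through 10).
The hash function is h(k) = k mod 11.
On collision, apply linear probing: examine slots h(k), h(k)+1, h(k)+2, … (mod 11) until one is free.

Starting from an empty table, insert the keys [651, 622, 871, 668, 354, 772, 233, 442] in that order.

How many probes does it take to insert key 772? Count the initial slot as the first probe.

Insert 651: h=2, slot 2 empty => index 2.
Insert 622: h=6, slot 6 empty => index 6.
Insert 871: h=2, slot 2 occupied => index 3.
Insert 668: h=8, slot 8 empty => index 8.
Insert 354: h=2, slots 2,3 occupied => index 4.
Insert 772: h=2, slots 2,3,4 occupied => index 5.
Insert 233: h=2, slots 2,3,4,5,6 occupied => index 7.
Insert 442: h=2, slots 2,3,4,5,6,7,8 occupied => index 9.
Table: [∅, ∅, 651, 871, 354, 772, 622, 233, 668, 442, ∅]

4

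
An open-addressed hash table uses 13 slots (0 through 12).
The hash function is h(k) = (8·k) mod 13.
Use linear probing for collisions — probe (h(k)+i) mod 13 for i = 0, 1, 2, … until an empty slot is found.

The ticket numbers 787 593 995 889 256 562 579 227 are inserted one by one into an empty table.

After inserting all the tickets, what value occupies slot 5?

995

787 hashes to 4; slot 4 is free → place at 4.
593 hashes to 12; slot 12 is free → place at 12.
995 hashes to 4; 4 taken → place at 5.
889 hashes to 1; slot 1 is free → place at 1.
256 hashes to 7; slot 7 is free → place at 7.
562 hashes to 11; slot 11 is free → place at 11.
579 hashes to 4; 4,5 taken → place at 6.
227 hashes to 9; slot 9 is free → place at 9.
Table: [_, 889, _, _, 787, 995, 579, 256, _, 227, _, 562, 593]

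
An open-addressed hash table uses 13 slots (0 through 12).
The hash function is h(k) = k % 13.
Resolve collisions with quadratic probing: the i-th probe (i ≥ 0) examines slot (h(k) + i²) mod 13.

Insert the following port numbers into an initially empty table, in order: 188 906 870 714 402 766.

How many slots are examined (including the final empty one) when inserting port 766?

4

188: h=6 => slot 6
906: h=9 => slot 9
870: h=12 => slot 12
714: h=12, probe 12,0 => slot 0
402: h=12, probe 12,0,3 => slot 3
766: h=12, probe 12,0,3,8 => slot 8
Table: [714, —, —, 402, —, —, 188, —, 766, 906, —, —, 870]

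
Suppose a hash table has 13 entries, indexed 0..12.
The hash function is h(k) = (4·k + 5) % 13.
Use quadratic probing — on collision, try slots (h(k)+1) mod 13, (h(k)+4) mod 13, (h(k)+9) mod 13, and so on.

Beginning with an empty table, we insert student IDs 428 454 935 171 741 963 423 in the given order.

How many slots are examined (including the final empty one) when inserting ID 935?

428: h=1 -> slot 1
454: h=1, probe 1,2 -> slot 2
935: h=1, probe 1,2,5 -> slot 5
171: h=0 -> slot 0
741: h=5, probe 5,6 -> slot 6
963: h=9 -> slot 9
423: h=7 -> slot 7
Table: [171, 428, 454, _, _, 935, 741, 423, _, 963, _, _, _]

3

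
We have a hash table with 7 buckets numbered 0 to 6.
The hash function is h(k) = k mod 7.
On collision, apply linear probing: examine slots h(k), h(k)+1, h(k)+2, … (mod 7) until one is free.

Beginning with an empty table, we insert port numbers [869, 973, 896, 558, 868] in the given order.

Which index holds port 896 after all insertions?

869: h=1 → slot 1
973: h=0 → slot 0
896: h=0, probe 0,1,2 → slot 2
558: h=5 → slot 5
868: h=0, probe 0,1,2,3 → slot 3
Table: [973, 869, 896, 868, -, 558, -]

2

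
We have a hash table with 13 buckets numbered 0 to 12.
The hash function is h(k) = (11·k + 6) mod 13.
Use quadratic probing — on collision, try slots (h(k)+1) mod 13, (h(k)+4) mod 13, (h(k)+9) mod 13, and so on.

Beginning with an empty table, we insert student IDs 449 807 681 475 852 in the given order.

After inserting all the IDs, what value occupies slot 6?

449: h=5 => slot 5
807: h=4 => slot 4
681: h=9 => slot 9
475: h=5, probe 5,6 => slot 6
852: h=5, probe 5,6,9,1 => slot 1
Table: [-, 852, -, -, 807, 449, 475, -, -, 681, -, -, -]

475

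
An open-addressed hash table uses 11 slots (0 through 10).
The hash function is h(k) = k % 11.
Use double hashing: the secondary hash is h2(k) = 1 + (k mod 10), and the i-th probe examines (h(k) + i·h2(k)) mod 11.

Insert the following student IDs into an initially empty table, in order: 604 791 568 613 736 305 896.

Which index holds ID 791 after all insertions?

604 hashes to 10; slot 10 is free → place at 10.
791 hashes to 10, h2=2; 10 taken → place at 1.
568 hashes to 7; slot 7 is free → place at 7.
613 hashes to 8; slot 8 is free → place at 8.
736 hashes to 10, h2=7; 10 taken → place at 6.
305 hashes to 8, h2=6; 8 taken → place at 3.
896 hashes to 5; slot 5 is free → place at 5.
Table: [., 791, ., 305, ., 896, 736, 568, 613, ., 604]

1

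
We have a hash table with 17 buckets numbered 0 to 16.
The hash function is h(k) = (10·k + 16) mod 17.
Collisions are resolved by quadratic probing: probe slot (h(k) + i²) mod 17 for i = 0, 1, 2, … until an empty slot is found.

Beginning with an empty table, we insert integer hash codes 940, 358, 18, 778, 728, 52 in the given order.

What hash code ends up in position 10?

Insert 940: h=15, slot 15 empty -> index 15.
Insert 358: h=9, slot 9 empty -> index 9.
Insert 18: h=9, slot 9 occupied -> index 10.
Insert 778: h=10, slot 10 occupied -> index 11.
Insert 728: h=3, slot 3 empty -> index 3.
Insert 52: h=9, slots 9,10 occupied -> index 13.
Table: [_, _, _, 728, _, _, _, _, _, 358, 18, 778, _, 52, _, 940, _]

18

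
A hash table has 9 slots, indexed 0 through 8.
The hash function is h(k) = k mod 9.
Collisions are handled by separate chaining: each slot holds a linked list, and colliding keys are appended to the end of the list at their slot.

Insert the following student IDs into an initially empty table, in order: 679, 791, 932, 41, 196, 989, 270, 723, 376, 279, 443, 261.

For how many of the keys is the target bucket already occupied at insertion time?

Insert 679: h=4, bucket 4 empty -> new chain.
Insert 791: h=8, bucket 8 empty -> new chain.
Insert 932: h=5, bucket 5 empty -> new chain.
Insert 41: h=5, bucket 5 nonempty -> append to chain.
Insert 196: h=7, bucket 7 empty -> new chain.
Insert 989: h=8, bucket 8 nonempty -> append to chain.
Insert 270: h=0, bucket 0 empty -> new chain.
Insert 723: h=3, bucket 3 empty -> new chain.
Insert 376: h=7, bucket 7 nonempty -> append to chain.
Insert 279: h=0, bucket 0 nonempty -> append to chain.
Insert 443: h=2, bucket 2 empty -> new chain.
Insert 261: h=0, bucket 0 nonempty -> append to chain.
Final buckets:
0: 270 -> 279 -> 261
1: .
2: 443
3: 723
4: 679
5: 932 -> 41
6: .
7: 196 -> 376
8: 791 -> 989

5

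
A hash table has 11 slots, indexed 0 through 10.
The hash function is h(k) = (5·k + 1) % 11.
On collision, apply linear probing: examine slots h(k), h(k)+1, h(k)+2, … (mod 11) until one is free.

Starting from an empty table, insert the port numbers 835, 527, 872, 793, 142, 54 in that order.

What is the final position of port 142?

835 hashes to 7; slot 7 is free => place at 7.
527 hashes to 7; 7 taken => place at 8.
872 hashes to 5; slot 5 is free => place at 5.
793 hashes to 6; slot 6 is free => place at 6.
142 hashes to 7; 7,8 taken => place at 9.
54 hashes to 7; 7,8,9 taken => place at 10.
Table: [-, -, -, -, -, 872, 793, 835, 527, 142, 54]

9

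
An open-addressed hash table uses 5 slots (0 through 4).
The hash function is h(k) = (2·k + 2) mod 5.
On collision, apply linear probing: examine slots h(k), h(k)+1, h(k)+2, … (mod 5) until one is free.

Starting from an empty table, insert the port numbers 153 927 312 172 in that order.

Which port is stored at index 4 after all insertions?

172

153: h=3 -> slot 3
927: h=1 -> slot 1
312: h=1, probe 1,2 -> slot 2
172: h=1, probe 1,2,3,4 -> slot 4
Table: [—, 927, 312, 153, 172]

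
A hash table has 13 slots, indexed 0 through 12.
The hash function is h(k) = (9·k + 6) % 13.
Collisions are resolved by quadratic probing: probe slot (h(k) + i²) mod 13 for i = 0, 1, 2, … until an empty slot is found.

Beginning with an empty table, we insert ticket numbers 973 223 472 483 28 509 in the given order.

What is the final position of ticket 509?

Insert 973: h=1, slot 1 empty => index 1.
Insert 223: h=11, slot 11 empty => index 11.
Insert 472: h=3, slot 3 empty => index 3.
Insert 483: h=11, slot 11 occupied => index 12.
Insert 28: h=11, slots 11,12 occupied => index 2.
Insert 509: h=11, slots 11,12,2 occupied => index 7.
Table: [., 973, 28, 472, ., ., ., 509, ., ., ., 223, 483]

7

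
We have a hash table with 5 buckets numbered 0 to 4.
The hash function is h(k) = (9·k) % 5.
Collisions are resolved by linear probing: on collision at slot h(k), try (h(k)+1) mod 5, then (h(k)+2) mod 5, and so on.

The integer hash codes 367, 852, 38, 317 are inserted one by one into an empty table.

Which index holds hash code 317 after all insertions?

Insert 367: h=3, slot 3 empty -> index 3.
Insert 852: h=3, slot 3 occupied -> index 4.
Insert 38: h=2, slot 2 empty -> index 2.
Insert 317: h=3, slots 3,4 occupied -> index 0.
Table: [317, ., 38, 367, 852]

0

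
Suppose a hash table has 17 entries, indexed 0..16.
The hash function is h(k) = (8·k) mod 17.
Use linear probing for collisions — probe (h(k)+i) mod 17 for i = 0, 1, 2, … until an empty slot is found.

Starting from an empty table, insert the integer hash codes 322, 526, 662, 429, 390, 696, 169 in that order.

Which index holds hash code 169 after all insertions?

322 hashes to 9; slot 9 is free → place at 9.
526 hashes to 9; 9 taken → place at 10.
662 hashes to 9; 9,10 taken → place at 11.
429 hashes to 15; slot 15 is free → place at 15.
390 hashes to 9; 9,10,11 taken → place at 12.
696 hashes to 9; 9,10,11,12 taken → place at 13.
169 hashes to 9; 9,10,11,12,13 taken → place at 14.
Table: [—, —, —, —, —, —, —, —, —, 322, 526, 662, 390, 696, 169, 429, —]

14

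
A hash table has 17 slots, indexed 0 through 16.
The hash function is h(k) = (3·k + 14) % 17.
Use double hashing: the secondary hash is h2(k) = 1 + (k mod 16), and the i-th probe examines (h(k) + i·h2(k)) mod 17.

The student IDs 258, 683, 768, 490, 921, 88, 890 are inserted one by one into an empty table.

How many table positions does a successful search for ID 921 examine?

2

258 hashes to 6; slot 6 is free -> place at 6.
683 hashes to 6, h2=12; 6 taken -> place at 1.
768 hashes to 6, h2=1; 6 taken -> place at 7.
490 hashes to 5; slot 5 is free -> place at 5.
921 hashes to 6, h2=10; 6 taken -> place at 16.
88 hashes to 6, h2=9; 6 taken -> place at 15.
890 hashes to 15, h2=11; 15 taken -> place at 9.
Table: [., 683, ., ., ., 490, 258, 768, ., 890, ., ., ., ., ., 88, 921]
Lookup 921: h=6, h2=10, probe 6,16 → found at 16.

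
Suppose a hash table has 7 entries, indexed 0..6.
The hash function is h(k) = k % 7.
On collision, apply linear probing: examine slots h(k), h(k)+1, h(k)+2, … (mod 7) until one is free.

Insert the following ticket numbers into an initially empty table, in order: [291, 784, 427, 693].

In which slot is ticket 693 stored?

291 hashes to 4; slot 4 is free → place at 4.
784 hashes to 0; slot 0 is free → place at 0.
427 hashes to 0; 0 taken → place at 1.
693 hashes to 0; 0,1 taken → place at 2.
Table: [784, 427, 693, —, 291, —, —]

2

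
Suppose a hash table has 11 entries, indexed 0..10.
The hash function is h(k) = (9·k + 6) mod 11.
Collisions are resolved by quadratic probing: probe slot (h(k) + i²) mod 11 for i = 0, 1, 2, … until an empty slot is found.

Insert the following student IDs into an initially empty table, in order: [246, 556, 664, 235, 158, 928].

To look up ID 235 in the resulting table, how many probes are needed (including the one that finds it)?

246: h=9 -> slot 9
556: h=5 -> slot 5
664: h=9, probe 9,10 -> slot 10
235: h=9, probe 9,10,2 -> slot 2
158: h=9, probe 9,10,2,7 -> slot 7
928: h=9, probe 9,10,2,7,3 -> slot 3
Table: [_, _, 235, 928, _, 556, _, 158, _, 246, 664]
Lookup 235: h=9, probe 9,10,2 → found at 2.

3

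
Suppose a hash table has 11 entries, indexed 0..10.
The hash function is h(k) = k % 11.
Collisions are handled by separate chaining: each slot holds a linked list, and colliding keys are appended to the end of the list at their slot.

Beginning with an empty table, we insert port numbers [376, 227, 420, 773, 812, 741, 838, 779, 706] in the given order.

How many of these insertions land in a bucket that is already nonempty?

376 -> bucket 2
227 -> bucket 7
420 -> bucket 2 (collision)
773 -> bucket 3
812 -> bucket 9
741 -> bucket 4
838 -> bucket 2 (collision)
779 -> bucket 9 (collision)
706 -> bucket 2 (collision)
Final buckets:
0: -
1: -
2: 376 -> 420 -> 838 -> 706
3: 773
4: 741
5: -
6: -
7: 227
8: -
9: 812 -> 779
10: -

4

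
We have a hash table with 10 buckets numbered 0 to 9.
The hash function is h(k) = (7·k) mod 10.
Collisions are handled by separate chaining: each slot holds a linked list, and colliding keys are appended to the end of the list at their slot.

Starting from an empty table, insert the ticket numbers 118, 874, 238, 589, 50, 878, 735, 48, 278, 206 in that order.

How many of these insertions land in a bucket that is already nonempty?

4

Insert 118: h=6, bucket 6 empty → new chain.
Insert 874: h=8, bucket 8 empty → new chain.
Insert 238: h=6, bucket 6 nonempty → append to chain.
Insert 589: h=3, bucket 3 empty → new chain.
Insert 50: h=0, bucket 0 empty → new chain.
Insert 878: h=6, bucket 6 nonempty → append to chain.
Insert 735: h=5, bucket 5 empty → new chain.
Insert 48: h=6, bucket 6 nonempty → append to chain.
Insert 278: h=6, bucket 6 nonempty → append to chain.
Insert 206: h=2, bucket 2 empty → new chain.
Final buckets:
0: 50
1: ∅
2: 206
3: 589
4: ∅
5: 735
6: 118 -> 238 -> 878 -> 48 -> 278
7: ∅
8: 874
9: ∅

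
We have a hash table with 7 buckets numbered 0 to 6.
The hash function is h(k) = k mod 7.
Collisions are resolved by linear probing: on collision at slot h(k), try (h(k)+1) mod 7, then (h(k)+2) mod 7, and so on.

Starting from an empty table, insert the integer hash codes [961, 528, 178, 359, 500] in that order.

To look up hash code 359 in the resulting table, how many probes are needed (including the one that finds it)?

Insert 961: h=2, slot 2 empty -> index 2.
Insert 528: h=3, slot 3 empty -> index 3.
Insert 178: h=3, slot 3 occupied -> index 4.
Insert 359: h=2, slots 2,3,4 occupied -> index 5.
Insert 500: h=3, slots 3,4,5 occupied -> index 6.
Table: [-, -, 961, 528, 178, 359, 500]
Lookup 359: h=2, probe 2,3,4,5 → found at 5.

4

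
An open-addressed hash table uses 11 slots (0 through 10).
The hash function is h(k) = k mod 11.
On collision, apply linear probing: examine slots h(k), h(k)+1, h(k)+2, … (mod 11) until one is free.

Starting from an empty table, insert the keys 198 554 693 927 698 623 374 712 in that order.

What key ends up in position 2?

374

198 hashes to 0; slot 0 is free => place at 0.
554 hashes to 4; slot 4 is free => place at 4.
693 hashes to 0; 0 taken => place at 1.
927 hashes to 3; slot 3 is free => place at 3.
698 hashes to 5; slot 5 is free => place at 5.
623 hashes to 7; slot 7 is free => place at 7.
374 hashes to 0; 0,1 taken => place at 2.
712 hashes to 8; slot 8 is free => place at 8.
Table: [198, 693, 374, 927, 554, 698, —, 623, 712, —, —]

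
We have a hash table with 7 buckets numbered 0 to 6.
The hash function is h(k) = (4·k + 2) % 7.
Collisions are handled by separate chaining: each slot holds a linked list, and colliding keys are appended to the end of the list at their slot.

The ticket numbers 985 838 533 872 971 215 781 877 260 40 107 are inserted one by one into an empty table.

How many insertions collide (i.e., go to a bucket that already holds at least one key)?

7

Insert 985: h=1, bucket 1 empty → new chain.
Insert 838: h=1, bucket 1 nonempty → append to chain.
Insert 533: h=6, bucket 6 empty → new chain.
Insert 872: h=4, bucket 4 empty → new chain.
Insert 971: h=1, bucket 1 nonempty → append to chain.
Insert 215: h=1, bucket 1 nonempty → append to chain.
Insert 781: h=4, bucket 4 nonempty → append to chain.
Insert 877: h=3, bucket 3 empty → new chain.
Insert 260: h=6, bucket 6 nonempty → append to chain.
Insert 40: h=1, bucket 1 nonempty → append to chain.
Insert 107: h=3, bucket 3 nonempty → append to chain.
Final buckets:
0: ∅
1: 985 -> 838 -> 971 -> 215 -> 40
2: ∅
3: 877 -> 107
4: 872 -> 781
5: ∅
6: 533 -> 260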